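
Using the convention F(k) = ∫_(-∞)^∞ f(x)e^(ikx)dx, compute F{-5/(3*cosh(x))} -5*pi/(3*cosh(pi*k/2))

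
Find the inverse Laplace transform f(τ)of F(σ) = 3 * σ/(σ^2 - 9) 3 * cosh(3 * τ)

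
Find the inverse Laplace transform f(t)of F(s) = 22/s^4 11 * t^3/3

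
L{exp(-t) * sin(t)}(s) 1/((s + 1)^2 + 1)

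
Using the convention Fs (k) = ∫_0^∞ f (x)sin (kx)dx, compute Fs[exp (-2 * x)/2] k/ (2 * (k^2+4))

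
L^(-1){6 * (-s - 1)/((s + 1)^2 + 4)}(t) -6 * exp(-t) * cos(2 * t)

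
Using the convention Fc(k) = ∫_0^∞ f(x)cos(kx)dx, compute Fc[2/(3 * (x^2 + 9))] pi * exp(-3 * k)/9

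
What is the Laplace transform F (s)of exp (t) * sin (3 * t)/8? 3/ (8 * ( (s - 1)^2 + 9))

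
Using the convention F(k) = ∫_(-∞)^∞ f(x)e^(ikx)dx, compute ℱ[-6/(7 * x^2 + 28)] -3 * pi * exp(-2 * Abs(k))/7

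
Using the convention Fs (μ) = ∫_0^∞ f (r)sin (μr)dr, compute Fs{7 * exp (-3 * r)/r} 7 * atan (μ/3)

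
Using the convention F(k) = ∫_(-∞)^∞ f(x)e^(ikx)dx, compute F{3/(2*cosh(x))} 3*pi/(2*cosh(pi*k/2))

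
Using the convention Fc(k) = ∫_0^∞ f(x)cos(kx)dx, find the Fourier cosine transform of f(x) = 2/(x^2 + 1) pi*exp(-k)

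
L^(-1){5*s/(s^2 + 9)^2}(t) 5*t*sin(3*t)/6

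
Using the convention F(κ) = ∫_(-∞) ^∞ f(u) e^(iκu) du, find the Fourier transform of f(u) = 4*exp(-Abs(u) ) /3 8/(3*(κ^2 + 1) ) 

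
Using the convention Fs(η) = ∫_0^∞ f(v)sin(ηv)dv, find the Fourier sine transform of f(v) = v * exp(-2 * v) 4 * η/(η^2 + 4)^2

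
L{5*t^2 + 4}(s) 10/s^3 + 4/s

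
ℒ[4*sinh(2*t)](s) 8/(s^2 - 4)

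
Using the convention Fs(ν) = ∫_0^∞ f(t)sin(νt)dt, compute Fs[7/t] 7 * pi/2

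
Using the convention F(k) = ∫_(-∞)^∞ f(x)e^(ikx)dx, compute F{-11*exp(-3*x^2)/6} -11*sqrt(3)*sqrt(pi)*exp(-k^2/12)/18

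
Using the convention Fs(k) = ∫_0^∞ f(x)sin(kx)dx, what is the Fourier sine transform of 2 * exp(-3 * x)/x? 2 * atan(k/3)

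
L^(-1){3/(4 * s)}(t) 3/4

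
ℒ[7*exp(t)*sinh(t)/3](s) 7/(3*s*(s - 2))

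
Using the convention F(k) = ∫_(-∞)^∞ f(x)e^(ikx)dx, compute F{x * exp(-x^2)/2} I * sqrt(pi) * k * exp(-k^2/4)/4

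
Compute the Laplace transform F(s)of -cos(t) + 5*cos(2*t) 5*s/(s^2 + 4)- s/(s^2 + 1)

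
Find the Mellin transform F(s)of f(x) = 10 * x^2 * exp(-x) 10 * gamma(s + 2)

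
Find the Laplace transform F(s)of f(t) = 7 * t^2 14/s^3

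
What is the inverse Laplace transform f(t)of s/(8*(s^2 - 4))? cosh(2*t)/8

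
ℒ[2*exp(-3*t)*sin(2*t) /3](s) 4/(3*((s+3) ^2+4) ) 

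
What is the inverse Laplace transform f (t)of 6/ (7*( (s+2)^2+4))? 3*exp (-2*t)*sin (2*t)/7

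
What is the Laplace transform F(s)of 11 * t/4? 11/(4 * s^2)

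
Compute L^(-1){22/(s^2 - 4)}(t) 11 * sinh(2 * t)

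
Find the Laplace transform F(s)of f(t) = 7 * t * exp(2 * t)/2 7/(2 * (s - 2)^2)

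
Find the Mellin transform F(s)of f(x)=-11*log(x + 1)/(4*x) 11*pi*csc(pi*s)/(4*(s - 1))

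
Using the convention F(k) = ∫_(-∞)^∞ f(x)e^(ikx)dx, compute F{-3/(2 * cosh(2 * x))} -3 * pi/(4 * cosh(pi * k/4))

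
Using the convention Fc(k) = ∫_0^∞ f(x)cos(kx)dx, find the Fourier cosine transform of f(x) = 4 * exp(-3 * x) 12/(k^2+9)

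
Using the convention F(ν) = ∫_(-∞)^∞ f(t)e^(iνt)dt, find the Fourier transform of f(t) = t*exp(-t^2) I*sqrt(pi)*ν*exp(-ν^2/4)/2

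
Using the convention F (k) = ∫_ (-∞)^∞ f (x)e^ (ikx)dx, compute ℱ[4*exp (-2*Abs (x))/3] 16/ (3*(k^2 + 4))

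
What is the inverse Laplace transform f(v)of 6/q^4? v^3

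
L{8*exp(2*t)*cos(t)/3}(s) 8*(s - 2)/(3*((s - 2)^2 + 1))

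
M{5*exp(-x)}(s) 5*gamma(s)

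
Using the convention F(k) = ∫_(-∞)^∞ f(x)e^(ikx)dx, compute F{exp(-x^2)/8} sqrt(pi)*exp(-k^2/4)/8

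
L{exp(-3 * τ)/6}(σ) 1/(6 * (σ + 3))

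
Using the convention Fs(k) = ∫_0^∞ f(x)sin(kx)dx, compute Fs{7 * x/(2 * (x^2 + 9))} 7 * pi * exp(-3 * k)/4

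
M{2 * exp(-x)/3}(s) 2 * gamma(s)/3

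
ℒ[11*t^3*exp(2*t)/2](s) 33/(s - 2)^4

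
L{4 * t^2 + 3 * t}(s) 3/s^2 + 8/s^3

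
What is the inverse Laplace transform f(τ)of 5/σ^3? 5*τ^2/2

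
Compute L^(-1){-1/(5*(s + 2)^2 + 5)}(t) -exp(-2*t)*sin(t)/5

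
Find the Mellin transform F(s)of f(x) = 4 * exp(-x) 4 * gamma(s)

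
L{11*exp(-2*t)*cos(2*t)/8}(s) 11*(s + 2)/(8*((s + 2)^2 + 4))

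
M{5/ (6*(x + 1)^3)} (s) 5*pi*(s - 2)*(s - 1)/ (12*sin (pi*s))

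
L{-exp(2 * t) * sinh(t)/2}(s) -1/(2 * (s - 2)^2-2)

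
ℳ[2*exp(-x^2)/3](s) gamma(s/2)/3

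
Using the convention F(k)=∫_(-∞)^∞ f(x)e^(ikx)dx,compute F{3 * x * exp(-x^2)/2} 3 * I * sqrt(pi) * k * exp(-k^2/4)/4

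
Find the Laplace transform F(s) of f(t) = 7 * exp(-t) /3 7/(3 * (s + 1) ) 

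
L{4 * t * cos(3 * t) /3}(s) 4 * (s^2 - 9) /(3 * (s^2+9) ^2) 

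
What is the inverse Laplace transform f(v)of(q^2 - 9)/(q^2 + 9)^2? v * cos(3 * v)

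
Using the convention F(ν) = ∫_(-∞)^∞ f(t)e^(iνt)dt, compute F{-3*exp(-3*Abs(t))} -18/(ν^2 + 9)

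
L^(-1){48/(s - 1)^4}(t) 8*t^3*exp(t)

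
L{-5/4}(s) -5/(4*s)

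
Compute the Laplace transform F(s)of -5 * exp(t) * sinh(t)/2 -5/(2 * s * (s - 2))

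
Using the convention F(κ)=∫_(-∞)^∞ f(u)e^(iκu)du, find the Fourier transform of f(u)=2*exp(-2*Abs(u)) 8/(κ^2 + 4)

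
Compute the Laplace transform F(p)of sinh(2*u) 2/(p^2 - 4)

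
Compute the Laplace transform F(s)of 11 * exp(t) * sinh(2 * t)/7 22/(7 * ((s - 1)^2 - 4))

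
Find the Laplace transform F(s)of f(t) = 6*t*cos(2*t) 6*(s^2 - 4)/(s^2+4)^2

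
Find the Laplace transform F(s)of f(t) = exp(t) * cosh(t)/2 (s - 1)/(2 * s * (s - 2))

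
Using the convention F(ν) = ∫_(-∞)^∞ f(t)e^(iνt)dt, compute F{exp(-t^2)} sqrt(pi)*exp(-ν^2/4)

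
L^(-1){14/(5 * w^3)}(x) 7 * x^2/5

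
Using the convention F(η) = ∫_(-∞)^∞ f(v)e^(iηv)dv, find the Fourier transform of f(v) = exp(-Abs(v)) 2/(η^2 + 1)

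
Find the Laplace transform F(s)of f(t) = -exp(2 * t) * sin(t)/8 -1/(8 * (s - 2)^2 + 8)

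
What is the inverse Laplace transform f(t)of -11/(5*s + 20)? -11*exp(-4*t)/5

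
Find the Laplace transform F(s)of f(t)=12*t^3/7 72/(7*s^4)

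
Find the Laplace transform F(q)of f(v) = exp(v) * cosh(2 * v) (q - 1)/((q - 1)^2 - 4)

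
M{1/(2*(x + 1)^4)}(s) gamma(s)*gamma(4 - s)/12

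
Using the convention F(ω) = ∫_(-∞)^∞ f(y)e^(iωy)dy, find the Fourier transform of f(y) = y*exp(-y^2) I*sqrt(pi)*ω*exp(-ω^2/4)/2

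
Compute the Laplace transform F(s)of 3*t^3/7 18/(7*s^4)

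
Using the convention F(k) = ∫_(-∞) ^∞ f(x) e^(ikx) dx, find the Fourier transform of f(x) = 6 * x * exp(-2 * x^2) 3 * sqrt(2) * I * sqrt(pi) * k * exp(-k^2/8) /4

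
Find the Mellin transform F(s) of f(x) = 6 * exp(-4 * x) 6 * gamma(s) /2^(2 * s) 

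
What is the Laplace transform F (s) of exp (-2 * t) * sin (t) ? 1/ ( (s+2) ^2+1) 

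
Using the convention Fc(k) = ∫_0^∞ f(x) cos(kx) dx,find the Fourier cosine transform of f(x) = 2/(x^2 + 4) pi*exp(-2*k) /2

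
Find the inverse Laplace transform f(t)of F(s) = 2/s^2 2 * t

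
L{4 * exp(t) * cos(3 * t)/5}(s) 4 * (s - 1)/(5 * ((s - 1)^2 + 9))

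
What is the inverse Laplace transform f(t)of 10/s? 10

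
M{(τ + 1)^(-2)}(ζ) (-pi*ζ + pi)/sin(pi*ζ)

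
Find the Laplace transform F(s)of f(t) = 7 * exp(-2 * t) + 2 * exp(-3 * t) 7/(s + 2) + 2/(s + 3)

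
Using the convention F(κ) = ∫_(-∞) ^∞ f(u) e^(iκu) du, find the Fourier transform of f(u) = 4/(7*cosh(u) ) 4*pi/(7*cosh(pi*κ/2) ) 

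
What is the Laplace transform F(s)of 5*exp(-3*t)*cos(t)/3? 5*(s + 3)/(3*((s + 3)^2 + 1))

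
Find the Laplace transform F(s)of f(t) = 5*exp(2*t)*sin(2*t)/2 5/((s - 2)^2 + 4)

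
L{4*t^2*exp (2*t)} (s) 8/ (s - 2)^3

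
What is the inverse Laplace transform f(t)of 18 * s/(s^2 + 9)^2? 3 * t * sin(3 * t)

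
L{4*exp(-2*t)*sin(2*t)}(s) 8/((s + 2)^2 + 4)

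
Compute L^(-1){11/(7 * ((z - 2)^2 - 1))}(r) 11 * exp(2 * r) * sinh(r)/7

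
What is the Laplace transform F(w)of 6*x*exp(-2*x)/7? 6/(7*(w + 2)^2)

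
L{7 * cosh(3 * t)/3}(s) 7 * s/(3 * (s^2 - 9))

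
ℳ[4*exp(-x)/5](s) 4*gamma(s)/5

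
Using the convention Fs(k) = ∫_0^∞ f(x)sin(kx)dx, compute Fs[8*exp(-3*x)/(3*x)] 8*atan(k/3)/3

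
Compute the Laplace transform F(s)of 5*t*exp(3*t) 5/(s - 3)^2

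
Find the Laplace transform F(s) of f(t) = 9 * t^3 54/s^4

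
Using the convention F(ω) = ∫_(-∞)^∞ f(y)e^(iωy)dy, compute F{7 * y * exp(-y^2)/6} 7 * I * sqrt(pi) * ω * exp(-ω^2/4)/12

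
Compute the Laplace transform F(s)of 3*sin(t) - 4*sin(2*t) 3/(s^2 + 1) - 8/(s^2 + 4)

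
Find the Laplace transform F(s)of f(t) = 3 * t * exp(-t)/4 3/(4 * (s+1)^2)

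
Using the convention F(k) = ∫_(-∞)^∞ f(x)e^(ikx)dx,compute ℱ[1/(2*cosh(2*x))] pi/(4*cosh(pi*k/4))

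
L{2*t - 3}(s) 2/s^2 - 3/s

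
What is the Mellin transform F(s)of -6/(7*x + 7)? -6*pi*csc(pi*s)/7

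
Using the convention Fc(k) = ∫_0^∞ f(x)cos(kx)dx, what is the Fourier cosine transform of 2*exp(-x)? 2/(k^2 + 1)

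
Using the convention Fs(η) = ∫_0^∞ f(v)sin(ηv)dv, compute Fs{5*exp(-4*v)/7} 5*η/(7*(η^2 + 16))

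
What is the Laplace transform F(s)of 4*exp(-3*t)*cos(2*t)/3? 4*(s + 3)/(3*((s + 3)^2 + 4))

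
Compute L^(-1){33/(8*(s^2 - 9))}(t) 11*sinh(3*t)/8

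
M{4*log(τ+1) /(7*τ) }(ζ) -4*pi*csc(pi*ζ) /(7*ζ - 7) 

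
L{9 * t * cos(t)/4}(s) 9 * (s^2 - 1)/(4 * (s^2+1)^2)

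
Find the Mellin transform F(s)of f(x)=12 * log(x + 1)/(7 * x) -12 * pi * csc(pi * s)/(7 * s - 7)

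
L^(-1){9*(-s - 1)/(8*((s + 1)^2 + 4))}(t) -9*exp(-t)*cos(2*t)/8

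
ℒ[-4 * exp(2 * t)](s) -4/(s - 2)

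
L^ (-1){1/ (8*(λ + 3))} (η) exp (-3*η)/8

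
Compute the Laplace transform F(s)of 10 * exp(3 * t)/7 10/(7 * (s - 3))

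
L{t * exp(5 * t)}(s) (s - 5)^(-2)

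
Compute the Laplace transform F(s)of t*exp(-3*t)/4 1/(4*(s + 3)^2)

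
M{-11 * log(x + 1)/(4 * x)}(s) 11 * pi * csc(pi * s)/(4 * (s - 1))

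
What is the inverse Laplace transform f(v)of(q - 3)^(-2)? v*exp(3*v)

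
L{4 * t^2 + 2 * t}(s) 2/s^2 + 8/s^3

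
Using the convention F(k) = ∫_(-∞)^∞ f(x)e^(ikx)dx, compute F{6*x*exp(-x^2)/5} 3*I*sqrt(pi)*k*exp(-k^2/4)/5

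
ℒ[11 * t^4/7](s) 264/(7 * s^5)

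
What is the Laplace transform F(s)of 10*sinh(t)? 10/(s^2 - 1)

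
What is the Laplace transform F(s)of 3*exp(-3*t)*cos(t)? 3*(s + 3)/((s + 3)^2 + 1)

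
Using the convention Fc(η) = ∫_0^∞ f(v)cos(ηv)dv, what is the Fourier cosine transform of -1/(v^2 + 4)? -pi * exp(-2 * η)/4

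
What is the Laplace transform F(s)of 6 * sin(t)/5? 6/(5 * (s^2 + 1))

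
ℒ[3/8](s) 3/ (8*s)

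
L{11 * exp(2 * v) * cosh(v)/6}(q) 11 * (q - 2)/(6 * ((q - 2)^2-1))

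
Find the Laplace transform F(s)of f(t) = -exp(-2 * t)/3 -1/(3 * s + 6)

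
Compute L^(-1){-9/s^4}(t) -3 * t^3/2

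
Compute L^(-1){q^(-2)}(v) v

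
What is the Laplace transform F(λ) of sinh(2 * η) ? 2/(λ^2 - 4) 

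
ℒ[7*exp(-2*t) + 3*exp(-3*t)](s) 7/(s + 2) + 3/(s + 3) 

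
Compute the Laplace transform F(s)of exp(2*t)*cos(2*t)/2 (s - 2)/(2*((s - 2)^2 + 4))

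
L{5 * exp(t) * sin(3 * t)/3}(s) 5/((s - 1)^2 + 9)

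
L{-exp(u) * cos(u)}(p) (1 - p)/((p - 1)^2 + 1)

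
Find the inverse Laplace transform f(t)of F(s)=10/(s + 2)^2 10*t*exp(-2*t)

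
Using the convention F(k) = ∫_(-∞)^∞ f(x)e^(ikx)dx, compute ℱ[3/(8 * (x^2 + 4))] 3 * pi * exp(-2 * Abs(k))/16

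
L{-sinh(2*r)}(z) -2/(z^2 - 4)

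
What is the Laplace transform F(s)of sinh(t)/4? 1/(4*(s^2 - 1))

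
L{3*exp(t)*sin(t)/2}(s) 3/(2*((s - 1)^2+1))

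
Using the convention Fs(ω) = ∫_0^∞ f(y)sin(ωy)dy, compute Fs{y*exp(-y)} 2*ω/(ω^2+1)^2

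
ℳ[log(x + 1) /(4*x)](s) -pi*csc(pi*s) /(4*s - 4) 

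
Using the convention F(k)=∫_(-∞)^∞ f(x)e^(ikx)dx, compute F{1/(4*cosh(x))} pi/(4*cosh(pi*k/2))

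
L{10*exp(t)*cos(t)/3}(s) 10*(s - 1)/(3*((s - 1)^2+1))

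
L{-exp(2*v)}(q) -1/(q - 2)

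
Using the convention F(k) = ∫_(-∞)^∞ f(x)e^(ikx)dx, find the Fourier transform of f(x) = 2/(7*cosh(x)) 2*pi/(7*cosh(pi*k/2))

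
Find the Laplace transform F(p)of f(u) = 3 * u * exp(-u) 3/(p + 1)^2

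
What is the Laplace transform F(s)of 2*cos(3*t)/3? 2*s/(3*(s^2 + 9))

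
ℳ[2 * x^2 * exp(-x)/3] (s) 2 * gamma(s + 2)/3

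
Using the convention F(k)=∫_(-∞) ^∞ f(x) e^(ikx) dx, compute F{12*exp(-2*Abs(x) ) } 48/(k^2+4) 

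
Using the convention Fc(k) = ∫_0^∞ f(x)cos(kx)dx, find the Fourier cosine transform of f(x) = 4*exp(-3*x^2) 2*sqrt(3)*sqrt(pi)*exp(-k^2/12)/3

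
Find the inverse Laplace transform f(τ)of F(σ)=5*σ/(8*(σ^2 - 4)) 5*cosh(2*τ)/8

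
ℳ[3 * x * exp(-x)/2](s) 3 * gamma(s + 1)/2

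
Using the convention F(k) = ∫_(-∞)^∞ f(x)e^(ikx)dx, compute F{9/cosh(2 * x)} 9 * pi/(2 * cosh(pi * k/4))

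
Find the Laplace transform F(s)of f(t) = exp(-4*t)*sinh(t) 1/((s + 4)^2-1)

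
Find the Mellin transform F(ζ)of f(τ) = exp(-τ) gamma(ζ)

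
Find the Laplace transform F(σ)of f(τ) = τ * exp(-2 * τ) (σ + 2)^(-2)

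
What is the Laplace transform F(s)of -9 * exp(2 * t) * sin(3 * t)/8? -27/(8 * (s - 2)^2 + 72)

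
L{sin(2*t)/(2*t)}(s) atan(2/s)/2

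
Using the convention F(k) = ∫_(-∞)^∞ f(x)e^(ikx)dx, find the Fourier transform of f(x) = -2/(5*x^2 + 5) -2*pi*exp(-Abs(k))/5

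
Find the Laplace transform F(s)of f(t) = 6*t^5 720/s^6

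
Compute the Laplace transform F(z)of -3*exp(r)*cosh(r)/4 3*(1 - z)/(4*z*(z - 2))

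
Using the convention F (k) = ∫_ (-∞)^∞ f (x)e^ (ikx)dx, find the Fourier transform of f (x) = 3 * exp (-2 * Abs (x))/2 6/ (k^2 + 4)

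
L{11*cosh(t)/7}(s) 11*s/(7*(s^2-1))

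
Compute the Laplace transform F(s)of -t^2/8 -1/(4*s^3)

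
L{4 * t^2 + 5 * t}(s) 8/s^3 + 5/s^2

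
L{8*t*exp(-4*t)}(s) 8/(s + 4)^2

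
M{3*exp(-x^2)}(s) 3*gamma(s/2)/2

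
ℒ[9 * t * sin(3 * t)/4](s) 27 * s/(2 * (s^2 + 9)^2)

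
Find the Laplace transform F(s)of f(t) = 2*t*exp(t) 2/(s - 1)^2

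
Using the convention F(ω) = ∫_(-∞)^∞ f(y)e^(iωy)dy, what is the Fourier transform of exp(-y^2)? sqrt(pi)*exp(-ω^2/4)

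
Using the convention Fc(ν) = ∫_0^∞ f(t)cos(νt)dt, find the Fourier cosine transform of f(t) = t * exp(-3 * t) (9 - ν^2)/(ν^2 + 9)^2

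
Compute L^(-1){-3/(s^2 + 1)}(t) -3 * sin(t)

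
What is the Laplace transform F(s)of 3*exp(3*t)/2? 3/(2*(s - 3))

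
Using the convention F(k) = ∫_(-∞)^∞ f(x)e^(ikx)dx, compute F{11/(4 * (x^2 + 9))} 11 * pi * exp(-3 * Abs(k))/12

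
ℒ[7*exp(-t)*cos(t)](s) 7*(s+1)/((s+1)^2+1)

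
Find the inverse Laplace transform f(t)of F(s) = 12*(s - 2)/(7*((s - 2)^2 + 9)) 12*exp(2*t)*cos(3*t)/7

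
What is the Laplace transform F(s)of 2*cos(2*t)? 2*s/(s^2 + 4)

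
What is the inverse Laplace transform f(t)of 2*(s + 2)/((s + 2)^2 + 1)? 2*exp(-2*t)*cos(t)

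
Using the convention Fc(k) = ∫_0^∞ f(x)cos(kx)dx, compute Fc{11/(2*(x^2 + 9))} 11*pi*exp(-3*k)/12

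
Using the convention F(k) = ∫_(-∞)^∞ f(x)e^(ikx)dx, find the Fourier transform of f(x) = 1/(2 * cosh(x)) pi/(2 * cosh(pi * k/2))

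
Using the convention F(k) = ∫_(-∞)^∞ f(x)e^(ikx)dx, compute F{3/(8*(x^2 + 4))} 3*pi*exp(-2*Abs(k))/16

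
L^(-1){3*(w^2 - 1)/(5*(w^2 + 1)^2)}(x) 3*x*cos(x)/5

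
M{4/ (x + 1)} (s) 4*pi*csc (pi*s)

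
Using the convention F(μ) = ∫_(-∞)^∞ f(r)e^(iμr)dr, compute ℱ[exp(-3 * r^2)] sqrt(3) * sqrt(pi) * exp(-μ^2/12)/3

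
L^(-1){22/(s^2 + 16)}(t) 11*sin(4*t)/2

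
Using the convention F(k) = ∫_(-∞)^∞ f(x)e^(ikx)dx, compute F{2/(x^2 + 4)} pi*exp(-2*Abs(k))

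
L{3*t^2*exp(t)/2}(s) 3/(s - 1)^3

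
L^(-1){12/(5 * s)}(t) 12/5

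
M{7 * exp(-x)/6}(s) 7 * gamma(s)/6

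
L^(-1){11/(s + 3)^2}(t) 11*t*exp(-3*t)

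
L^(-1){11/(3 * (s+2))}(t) 11 * exp(-2 * t)/3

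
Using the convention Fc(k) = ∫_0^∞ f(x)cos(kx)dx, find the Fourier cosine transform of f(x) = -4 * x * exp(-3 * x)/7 4 * (k^2 - 9)/(7 * (k^2+9)^2)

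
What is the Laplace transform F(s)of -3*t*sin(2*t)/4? -3*s/(s^2 + 4)^2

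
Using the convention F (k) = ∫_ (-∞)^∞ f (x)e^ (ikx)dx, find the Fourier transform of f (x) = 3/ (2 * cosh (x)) 3 * pi/ (2 * cosh (pi * k/2))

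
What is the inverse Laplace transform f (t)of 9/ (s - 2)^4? 3*t^3*exp (2*t)/2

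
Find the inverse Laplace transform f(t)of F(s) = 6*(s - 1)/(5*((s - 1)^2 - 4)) 6*exp(t)*cosh(2*t)/5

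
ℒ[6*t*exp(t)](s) 6/(s - 1)^2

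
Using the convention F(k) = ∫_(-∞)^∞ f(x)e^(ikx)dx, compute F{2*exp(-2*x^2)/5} sqrt(2)*sqrt(pi)*exp(-k^2/8)/5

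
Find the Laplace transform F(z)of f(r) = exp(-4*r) 1/(z + 4)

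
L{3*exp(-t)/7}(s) 3/(7*(s + 1))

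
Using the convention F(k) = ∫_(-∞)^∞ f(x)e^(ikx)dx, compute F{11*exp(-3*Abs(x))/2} 33/(k^2 + 9)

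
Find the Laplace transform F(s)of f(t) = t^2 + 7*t 7/s^2 + 2/s^3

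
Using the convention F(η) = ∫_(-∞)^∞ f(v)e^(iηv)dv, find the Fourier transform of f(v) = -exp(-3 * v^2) -sqrt(3) * sqrt(pi) * exp(-η^2/12)/3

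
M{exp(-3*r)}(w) gamma(w)/3^w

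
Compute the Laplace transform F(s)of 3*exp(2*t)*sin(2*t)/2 3/((s - 2)^2+4)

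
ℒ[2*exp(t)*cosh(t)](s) 2*(s - 1)/(s*(s - 2))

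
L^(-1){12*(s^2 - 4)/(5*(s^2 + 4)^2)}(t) 12*t*cos(2*t)/5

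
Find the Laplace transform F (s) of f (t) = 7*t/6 7/ (6*s^2) 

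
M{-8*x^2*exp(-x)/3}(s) -8*gamma(s + 2)/3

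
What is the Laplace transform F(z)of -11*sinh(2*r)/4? -11/(2*z^2 - 8)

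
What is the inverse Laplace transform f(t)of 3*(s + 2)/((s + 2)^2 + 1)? 3*exp(-2*t)*cos(t)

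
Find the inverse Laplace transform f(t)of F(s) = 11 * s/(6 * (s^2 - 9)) 11 * cosh(3 * t)/6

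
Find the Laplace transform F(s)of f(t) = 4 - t 4/s - 1/s^2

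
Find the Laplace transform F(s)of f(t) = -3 -3/s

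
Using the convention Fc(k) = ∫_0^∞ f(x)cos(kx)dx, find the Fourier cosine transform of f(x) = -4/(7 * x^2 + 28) -pi * exp(-2 * k)/7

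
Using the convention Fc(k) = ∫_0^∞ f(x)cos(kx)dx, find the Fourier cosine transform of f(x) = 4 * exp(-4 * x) 16/(k^2+16)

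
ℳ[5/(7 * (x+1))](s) 5 * pi * csc(pi * s)/7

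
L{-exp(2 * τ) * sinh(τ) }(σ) -1/((σ - 2) ^2 - 1) 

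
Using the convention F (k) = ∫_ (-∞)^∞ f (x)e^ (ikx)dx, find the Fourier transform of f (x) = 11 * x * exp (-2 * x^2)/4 11 * sqrt (2) * I * sqrt (pi) * k * exp (-k^2/8)/32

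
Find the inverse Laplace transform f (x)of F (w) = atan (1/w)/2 sin (x)/ (2 * x)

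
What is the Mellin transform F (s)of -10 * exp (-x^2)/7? -5 * gamma (s/2)/7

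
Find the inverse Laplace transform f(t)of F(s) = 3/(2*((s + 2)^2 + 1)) 3*exp(-2*t)*sin(t)/2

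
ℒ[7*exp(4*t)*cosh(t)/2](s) 7*(s - 4)/(2*((s - 4)^2-1))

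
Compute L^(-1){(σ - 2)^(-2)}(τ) τ*exp(2*τ)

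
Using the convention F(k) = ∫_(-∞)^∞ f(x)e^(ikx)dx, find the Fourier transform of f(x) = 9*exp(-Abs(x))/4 9/(2*(k^2 + 1))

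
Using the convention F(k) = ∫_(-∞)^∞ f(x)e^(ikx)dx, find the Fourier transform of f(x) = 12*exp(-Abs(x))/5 24/(5*(k^2 + 1))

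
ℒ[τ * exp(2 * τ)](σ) (σ - 2)^(-2)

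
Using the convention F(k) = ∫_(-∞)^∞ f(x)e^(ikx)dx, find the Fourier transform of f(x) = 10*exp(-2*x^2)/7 5*sqrt(2)*sqrt(pi)*exp(-k^2/8)/7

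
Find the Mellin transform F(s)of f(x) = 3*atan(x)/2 -3*pi*sec(pi*s/2)/(4*s)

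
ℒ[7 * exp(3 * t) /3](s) 7/(3 * (s - 3) ) 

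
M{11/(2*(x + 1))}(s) 11*pi*csc(pi*s)/2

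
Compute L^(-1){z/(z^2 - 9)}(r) cosh(3*r)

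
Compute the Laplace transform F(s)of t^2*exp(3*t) 2/(s - 3)^3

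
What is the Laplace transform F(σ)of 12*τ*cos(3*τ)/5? 12*(σ^2-9)/(5*(σ^2 + 9)^2)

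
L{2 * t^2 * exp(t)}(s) 4/(s - 1)^3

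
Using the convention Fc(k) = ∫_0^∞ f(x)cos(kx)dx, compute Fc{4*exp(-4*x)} 16/(k^2 + 16)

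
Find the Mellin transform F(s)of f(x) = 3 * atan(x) -3 * pi * sec(pi * s/2)/(2 * s)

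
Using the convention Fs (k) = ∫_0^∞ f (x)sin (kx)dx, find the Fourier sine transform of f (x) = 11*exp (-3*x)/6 11*k/ (6*(k^2 + 9))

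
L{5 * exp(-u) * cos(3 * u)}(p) 5 * (p + 1)/((p + 1)^2 + 9)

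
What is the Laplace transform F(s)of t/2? 1/(2*s^2)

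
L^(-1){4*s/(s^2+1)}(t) 4*cos(t)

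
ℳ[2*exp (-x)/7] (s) 2*gamma (s)/7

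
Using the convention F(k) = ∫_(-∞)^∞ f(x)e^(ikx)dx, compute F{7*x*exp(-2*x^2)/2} 7*sqrt(2)*I*sqrt(pi)*k*exp(-k^2/8)/16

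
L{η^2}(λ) 2/λ^3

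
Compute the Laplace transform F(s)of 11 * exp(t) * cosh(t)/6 11 * (s - 1)/(6 * s * (s - 2))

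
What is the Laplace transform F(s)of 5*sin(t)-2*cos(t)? 5/(s^2 + 1)-2*s/(s^2 + 1)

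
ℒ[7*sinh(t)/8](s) 7/(8*(s^2 - 1))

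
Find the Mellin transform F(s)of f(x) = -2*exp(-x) -2*gamma(s)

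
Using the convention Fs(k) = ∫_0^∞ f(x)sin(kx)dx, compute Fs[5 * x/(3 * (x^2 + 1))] 5 * pi * exp(-k)/6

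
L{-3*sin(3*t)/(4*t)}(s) -3*atan(3/s)/4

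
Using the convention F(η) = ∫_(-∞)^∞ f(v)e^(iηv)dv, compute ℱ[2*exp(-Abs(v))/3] 4/(3*(η^2 + 1))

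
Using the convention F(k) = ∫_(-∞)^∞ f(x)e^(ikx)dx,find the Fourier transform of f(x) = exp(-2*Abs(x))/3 4/(3*(k^2+4))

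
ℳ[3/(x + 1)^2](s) -3*pi*(s - 1)/sin(pi*s)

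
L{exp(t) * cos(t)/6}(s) (s - 1)/(6 * ((s - 1)^2+1))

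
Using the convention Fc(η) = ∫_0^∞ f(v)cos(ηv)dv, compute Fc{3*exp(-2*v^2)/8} 3*sqrt(2)*sqrt(pi)*exp(-η^2/8)/32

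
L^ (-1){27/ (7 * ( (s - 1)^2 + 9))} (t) 9 * exp (t) * sin (3 * t)/7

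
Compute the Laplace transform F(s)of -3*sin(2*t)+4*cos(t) 4*s/(s^2+1) - 6/(s^2+4)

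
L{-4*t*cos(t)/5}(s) 4*(1 - s^2)/(5*(s^2 + 1)^2)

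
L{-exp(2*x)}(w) -1/(w - 2)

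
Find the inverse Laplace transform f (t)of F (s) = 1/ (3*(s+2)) exp (-2*t)/3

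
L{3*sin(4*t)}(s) 12/(s^2 + 16)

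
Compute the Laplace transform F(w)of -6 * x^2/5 -12/(5 * w^3)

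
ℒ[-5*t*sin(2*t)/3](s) -20*s/(3*(s^2 + 4)^2)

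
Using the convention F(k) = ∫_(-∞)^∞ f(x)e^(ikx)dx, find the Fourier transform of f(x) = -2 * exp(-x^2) -2 * sqrt(pi) * exp(-k^2/4)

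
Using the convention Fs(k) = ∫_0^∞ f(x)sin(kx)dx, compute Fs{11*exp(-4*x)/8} 11*k/(8*(k^2 + 16))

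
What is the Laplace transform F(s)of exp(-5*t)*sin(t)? 1/((s + 5)^2 + 1)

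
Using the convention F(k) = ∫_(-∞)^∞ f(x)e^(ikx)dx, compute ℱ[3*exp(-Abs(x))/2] 3/(k^2 + 1)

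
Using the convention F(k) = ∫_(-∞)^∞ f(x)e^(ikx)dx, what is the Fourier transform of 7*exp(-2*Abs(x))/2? 14/(k^2 + 4)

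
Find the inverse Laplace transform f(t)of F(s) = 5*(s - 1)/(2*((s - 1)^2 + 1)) 5*exp(t)*cos(t)/2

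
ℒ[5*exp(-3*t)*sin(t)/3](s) 5/(3*((s+3)^2+1))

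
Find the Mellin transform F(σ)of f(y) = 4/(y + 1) 4*pi*csc(pi*σ)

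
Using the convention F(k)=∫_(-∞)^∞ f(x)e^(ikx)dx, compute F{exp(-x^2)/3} sqrt(pi) * exp(-k^2/4)/3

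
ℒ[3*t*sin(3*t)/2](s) 9*s/(s^2 + 9)^2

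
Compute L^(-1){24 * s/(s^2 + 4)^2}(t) 6 * t * sin(2 * t)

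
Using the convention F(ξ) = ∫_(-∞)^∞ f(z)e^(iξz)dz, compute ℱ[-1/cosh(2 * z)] -pi/(2 * cosh(pi * ξ/4))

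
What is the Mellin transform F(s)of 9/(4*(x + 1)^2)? -9*pi*(s - 1)/(4*sin(pi*s))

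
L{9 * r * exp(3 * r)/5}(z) 9/(5 * (z - 3)^2)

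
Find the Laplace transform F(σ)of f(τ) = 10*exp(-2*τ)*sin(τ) 10/((σ + 2)^2 + 1)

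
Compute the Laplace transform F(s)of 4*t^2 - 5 8/s^3 - 5/s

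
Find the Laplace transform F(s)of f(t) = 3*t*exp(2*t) 3/(s - 2)^2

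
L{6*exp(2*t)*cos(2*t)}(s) 6*(s - 2)/((s - 2)^2 + 4)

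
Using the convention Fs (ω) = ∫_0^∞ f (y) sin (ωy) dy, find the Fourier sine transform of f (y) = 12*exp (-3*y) 12*ω/ (ω^2 + 9) 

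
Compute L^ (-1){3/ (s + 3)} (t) 3 * exp (-3 * t)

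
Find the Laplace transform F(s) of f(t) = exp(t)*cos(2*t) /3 (s - 1) /(3*((s - 1) ^2 + 4) ) 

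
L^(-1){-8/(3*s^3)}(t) -4*t^2/3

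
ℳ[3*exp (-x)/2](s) 3*gamma (s)/2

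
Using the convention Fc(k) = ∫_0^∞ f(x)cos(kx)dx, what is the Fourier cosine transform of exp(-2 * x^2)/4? sqrt(2) * sqrt(pi) * exp(-k^2/8)/16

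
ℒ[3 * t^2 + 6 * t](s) 6/s^2 + 6/s^3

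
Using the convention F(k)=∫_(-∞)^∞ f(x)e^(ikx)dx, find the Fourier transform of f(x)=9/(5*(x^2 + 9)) 3*pi*exp(-3*Abs(k))/5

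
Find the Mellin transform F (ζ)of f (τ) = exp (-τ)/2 gamma (ζ)/2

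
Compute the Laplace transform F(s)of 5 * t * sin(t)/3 10 * s/(3 * (s^2 + 1)^2)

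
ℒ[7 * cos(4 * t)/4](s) 7 * s/(4 * (s^2 + 16))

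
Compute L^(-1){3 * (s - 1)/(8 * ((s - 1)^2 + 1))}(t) 3 * exp(t) * cos(t)/8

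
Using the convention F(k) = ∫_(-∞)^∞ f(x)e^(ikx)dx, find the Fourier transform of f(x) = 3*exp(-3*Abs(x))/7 18/(7*(k^2 + 9))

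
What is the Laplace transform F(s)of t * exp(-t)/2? 1/(2 * (s+1)^2)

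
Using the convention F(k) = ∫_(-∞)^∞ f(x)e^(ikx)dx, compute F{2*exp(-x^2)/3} 2*sqrt(pi)*exp(-k^2/4)/3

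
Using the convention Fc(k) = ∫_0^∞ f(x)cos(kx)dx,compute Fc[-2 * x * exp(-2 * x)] 2 * (k^2 - 4)/(k^2+4)^2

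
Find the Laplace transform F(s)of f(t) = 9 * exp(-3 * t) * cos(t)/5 9 * (s + 3)/(5 * ((s + 3)^2 + 1))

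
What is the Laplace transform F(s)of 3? 3/s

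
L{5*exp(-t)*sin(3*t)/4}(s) 15/(4*((s+1)^2+9))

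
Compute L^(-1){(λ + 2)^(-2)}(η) η * exp(-2 * η)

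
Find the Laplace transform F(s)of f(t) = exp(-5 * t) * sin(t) 1/((s + 5)^2 + 1)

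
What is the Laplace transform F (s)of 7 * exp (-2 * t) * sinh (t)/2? 7/ (2 * ( (s + 2)^2 - 1))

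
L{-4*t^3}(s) -24/s^4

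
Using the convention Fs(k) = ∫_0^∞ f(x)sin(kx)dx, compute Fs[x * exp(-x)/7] 2 * k/(7 * (k^2+1)^2)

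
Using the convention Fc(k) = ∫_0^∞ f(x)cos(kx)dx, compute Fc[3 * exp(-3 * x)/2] 9/(2 * (k^2 + 9))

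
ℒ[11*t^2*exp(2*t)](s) 22/(s - 2) ^3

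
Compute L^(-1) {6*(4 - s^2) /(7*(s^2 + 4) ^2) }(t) -6*t*cos(2*t) /7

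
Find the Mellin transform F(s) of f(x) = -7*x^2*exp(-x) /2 -7*gamma(s + 2) /2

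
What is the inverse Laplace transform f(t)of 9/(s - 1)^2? 9 * t * exp(t)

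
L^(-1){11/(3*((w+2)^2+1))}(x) 11*exp(-2*x)*sin(x)/3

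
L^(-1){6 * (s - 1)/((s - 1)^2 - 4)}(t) 6 * exp(t) * cosh(2 * t)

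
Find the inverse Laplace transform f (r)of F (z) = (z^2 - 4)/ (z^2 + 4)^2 r * cos (2 * r)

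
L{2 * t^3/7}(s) 12/(7 * s^4)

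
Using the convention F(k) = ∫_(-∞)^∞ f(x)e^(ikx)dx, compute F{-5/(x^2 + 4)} -5*pi*exp(-2*Abs(k))/2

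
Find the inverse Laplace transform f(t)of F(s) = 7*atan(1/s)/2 7*sin(t)/(2*t)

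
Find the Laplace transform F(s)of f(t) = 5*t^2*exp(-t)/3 10/(3*(s+1)^3)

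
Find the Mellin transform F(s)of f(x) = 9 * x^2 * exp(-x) 9 * gamma(s + 2)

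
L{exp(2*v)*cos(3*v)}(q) (q - 2)/((q - 2)^2 + 9)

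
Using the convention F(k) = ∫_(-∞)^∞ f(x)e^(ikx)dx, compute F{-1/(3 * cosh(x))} -pi/(3 * cosh(pi * k/2))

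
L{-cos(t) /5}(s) -s/(5*s^2 + 5) 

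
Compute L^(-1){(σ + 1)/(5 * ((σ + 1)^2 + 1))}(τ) exp(-τ) * cos(τ)/5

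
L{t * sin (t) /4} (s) s/ (2 * (s^2+1) ^2) 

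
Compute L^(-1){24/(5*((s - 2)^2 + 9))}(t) 8*exp(2*t)*sin(3*t)/5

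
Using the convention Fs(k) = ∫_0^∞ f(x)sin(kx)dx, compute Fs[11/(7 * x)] 11 * pi/14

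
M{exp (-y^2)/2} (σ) gamma (σ/2)/4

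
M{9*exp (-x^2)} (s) 9*gamma (s/2)/2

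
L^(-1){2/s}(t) 2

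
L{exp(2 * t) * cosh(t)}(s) (s - 2)/((s - 2)^2-1)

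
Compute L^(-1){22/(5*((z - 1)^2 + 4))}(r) 11*exp(r)*sin(2*r)/5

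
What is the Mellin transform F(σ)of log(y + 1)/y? -pi * csc(pi * σ)/(σ - 1)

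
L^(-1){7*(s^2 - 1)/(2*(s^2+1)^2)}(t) 7*t*cos(t)/2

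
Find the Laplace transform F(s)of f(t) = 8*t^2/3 16/(3*s^3)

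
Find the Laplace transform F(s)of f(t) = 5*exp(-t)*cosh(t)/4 5*(s + 1)/(4*s*(s + 2))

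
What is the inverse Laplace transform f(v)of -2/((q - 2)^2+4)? -exp(2 * v) * sin(2 * v)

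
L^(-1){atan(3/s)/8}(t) sin(3*t)/(8*t)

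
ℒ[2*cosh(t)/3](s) 2*s/(3*(s^2 - 1))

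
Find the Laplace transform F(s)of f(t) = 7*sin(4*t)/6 14/(3*(s^2 + 16))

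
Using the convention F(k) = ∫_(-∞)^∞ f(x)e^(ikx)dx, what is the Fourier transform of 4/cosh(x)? 4*pi/cosh(pi*k/2)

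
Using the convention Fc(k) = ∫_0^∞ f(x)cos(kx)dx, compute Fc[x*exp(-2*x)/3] (4 - k^2)/(3*(k^2+4)^2)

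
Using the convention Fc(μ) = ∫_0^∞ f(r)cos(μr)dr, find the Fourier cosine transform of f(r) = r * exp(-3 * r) (9 - μ^2)/(μ^2 + 9)^2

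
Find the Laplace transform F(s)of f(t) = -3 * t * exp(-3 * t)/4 -3/(4 * (s + 3)^2)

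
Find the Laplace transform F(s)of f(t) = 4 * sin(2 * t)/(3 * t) 4 * atan(2/s)/3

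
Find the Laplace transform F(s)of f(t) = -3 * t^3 -18/s^4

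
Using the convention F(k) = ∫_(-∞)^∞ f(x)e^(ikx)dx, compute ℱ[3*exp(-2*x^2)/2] 3*sqrt(2)*sqrt(pi)*exp(-k^2/8)/4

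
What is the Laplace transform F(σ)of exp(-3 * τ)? 1/(σ + 3)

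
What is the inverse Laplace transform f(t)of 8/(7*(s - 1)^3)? 4*t^2*exp(t)/7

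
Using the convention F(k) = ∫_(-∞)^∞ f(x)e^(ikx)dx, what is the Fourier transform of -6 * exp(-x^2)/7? -6 * sqrt(pi) * exp(-k^2/4)/7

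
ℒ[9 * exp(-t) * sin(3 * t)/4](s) 27/(4 * ((s + 1)^2 + 9))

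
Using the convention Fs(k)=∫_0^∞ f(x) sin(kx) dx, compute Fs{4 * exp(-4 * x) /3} 4 * k/(3 * (k^2 + 16) ) 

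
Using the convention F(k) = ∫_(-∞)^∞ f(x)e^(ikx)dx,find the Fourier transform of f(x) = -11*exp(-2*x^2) -11*sqrt(2)*sqrt(pi)*exp(-k^2/8)/2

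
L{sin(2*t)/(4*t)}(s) atan(2/s)/4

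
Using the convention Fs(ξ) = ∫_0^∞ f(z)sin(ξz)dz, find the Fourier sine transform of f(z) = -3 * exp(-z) -3 * ξ/(ξ^2 + 1)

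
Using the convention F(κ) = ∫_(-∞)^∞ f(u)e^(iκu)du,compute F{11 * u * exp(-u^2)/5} 11 * I * sqrt(pi) * κ * exp(-κ^2/4)/10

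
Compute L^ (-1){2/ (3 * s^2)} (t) 2 * t/3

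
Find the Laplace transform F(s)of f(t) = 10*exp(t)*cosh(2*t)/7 10*(s - 1)/(7*((s - 1)^2 - 4))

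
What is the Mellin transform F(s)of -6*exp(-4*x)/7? -6*gamma(s)/(7*2^(2*s))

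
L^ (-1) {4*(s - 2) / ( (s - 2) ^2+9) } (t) 4*exp (2*t)*cos (3*t) 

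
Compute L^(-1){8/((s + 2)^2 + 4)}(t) 4*exp(-2*t)*sin(2*t)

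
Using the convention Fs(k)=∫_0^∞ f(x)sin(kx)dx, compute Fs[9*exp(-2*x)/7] 9*k/(7*(k^2 + 4))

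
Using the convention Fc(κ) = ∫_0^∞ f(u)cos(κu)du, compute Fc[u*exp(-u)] (1 - κ^2)/(κ^2 + 1)^2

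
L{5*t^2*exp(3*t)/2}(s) 5/(s - 3)^3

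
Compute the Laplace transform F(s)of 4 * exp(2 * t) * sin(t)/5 4/(5 * ((s - 2)^2 + 1))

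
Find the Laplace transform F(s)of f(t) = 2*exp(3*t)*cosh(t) 2*(s - 3)/((s - 3)^2 - 1)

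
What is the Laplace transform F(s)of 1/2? 1/(2 * s)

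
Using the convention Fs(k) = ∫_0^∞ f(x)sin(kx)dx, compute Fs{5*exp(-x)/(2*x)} 5*atan(k)/2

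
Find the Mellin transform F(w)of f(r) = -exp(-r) -gamma(w)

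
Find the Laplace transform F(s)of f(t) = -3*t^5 -360/s^6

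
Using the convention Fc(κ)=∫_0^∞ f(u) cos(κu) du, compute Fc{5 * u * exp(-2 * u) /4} 5 * (4 - κ^2) /(4 * (κ^2 + 4) ^2) 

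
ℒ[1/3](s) 1/(3*s)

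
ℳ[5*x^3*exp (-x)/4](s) 5*gamma (s+3)/4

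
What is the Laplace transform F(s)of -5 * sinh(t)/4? -5/(4 * s^2 - 4)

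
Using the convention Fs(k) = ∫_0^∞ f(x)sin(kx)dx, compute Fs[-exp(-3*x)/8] -k/(8*k^2+72)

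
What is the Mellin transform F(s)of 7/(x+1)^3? 7*pi*(s - 2)*(s - 1)/(2*sin(pi*s))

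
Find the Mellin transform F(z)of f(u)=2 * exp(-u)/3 2 * gamma(z)/3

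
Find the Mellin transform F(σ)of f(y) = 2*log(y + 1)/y -2*pi*csc(pi*σ)/(σ - 1)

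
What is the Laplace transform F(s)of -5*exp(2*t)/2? -5/(2*s - 4)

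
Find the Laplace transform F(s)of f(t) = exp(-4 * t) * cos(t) (s+4)/((s+4)^2+1)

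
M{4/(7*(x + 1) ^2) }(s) -4*pi*(s - 1) /(7*sin(pi*s) ) 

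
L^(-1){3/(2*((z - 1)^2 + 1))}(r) 3*exp(r)*sin(r)/2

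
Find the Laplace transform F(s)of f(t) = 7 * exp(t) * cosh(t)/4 7 * (s - 1)/(4 * s * (s - 2))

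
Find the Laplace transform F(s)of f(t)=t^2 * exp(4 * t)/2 (s - 4)^(-3)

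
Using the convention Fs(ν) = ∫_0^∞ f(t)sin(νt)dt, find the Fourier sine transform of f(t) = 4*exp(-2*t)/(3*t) 4*atan(ν/2)/3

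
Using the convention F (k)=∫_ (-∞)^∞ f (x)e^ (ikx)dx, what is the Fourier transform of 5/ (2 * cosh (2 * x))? 5 * pi/ (4 * cosh (pi * k/4))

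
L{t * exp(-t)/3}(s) 1/(3 * (s + 1)^2)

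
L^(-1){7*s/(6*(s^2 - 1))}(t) 7*cosh(t)/6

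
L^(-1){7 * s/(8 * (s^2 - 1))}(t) 7 * cosh(t)/8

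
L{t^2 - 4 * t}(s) 2/s^3 - 4/s^2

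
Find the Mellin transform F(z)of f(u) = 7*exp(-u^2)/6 7*gamma(z/2)/12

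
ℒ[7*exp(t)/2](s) 7/(2*(s - 1))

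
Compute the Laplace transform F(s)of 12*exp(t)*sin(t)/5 12/(5*((s - 1)^2+1))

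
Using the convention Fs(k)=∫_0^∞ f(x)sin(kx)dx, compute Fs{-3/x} -3 * pi/2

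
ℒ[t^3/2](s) 3/s^4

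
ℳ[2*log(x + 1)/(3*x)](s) -2*pi*csc(pi*s)/(3*s - 3)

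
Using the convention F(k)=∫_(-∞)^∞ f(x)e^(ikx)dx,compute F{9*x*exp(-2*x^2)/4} 9*sqrt(2)*I*sqrt(pi)*k*exp(-k^2/8)/32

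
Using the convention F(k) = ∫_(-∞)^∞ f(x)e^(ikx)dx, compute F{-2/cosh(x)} -2*pi/cosh(pi*k/2)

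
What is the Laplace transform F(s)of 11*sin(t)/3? 11/(3*(s^2+1))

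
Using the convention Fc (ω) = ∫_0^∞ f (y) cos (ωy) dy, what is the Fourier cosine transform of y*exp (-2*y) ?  (4 - ω^2) / (ω^2 + 4) ^2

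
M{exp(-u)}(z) gamma(z)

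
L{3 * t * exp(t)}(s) 3/(s - 1)^2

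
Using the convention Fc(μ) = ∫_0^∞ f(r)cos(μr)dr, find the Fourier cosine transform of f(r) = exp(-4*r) 4/(μ^2 + 16)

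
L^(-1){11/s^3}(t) 11*t^2/2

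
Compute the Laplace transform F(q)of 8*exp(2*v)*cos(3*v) 8*(q - 2)/((q - 2)^2 + 9)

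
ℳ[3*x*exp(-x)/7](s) 3*gamma(s + 1)/7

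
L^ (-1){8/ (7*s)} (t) 8/7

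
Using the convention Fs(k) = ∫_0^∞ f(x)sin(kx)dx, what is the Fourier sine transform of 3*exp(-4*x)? 3*k/(k^2 + 16)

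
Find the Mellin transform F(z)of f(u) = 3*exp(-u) 3*gamma(z)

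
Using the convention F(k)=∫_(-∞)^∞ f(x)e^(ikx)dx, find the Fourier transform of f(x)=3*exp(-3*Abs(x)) 18/(k^2 + 9)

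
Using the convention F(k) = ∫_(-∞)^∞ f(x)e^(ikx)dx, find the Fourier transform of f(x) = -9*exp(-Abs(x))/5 -18/(5*k^2 + 5)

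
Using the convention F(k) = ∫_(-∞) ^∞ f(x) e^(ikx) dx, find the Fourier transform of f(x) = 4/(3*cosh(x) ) 4*pi/(3*cosh(pi*k/2) ) 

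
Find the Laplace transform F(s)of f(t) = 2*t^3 12/s^4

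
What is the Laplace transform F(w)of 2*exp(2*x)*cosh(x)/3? 2*(w - 2)/(3*((w - 2)^2 - 1))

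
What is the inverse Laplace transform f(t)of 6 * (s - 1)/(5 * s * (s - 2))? 6 * exp(t) * cosh(t)/5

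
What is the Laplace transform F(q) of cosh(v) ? q/(q^2 - 1) 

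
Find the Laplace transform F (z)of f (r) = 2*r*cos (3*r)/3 2*(z^2 - 9)/ (3*(z^2 + 9)^2)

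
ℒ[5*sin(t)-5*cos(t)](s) 5/(s^2+1)-5*s/(s^2+1)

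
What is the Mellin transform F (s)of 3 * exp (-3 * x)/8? 3^ (1 - s) * gamma (s)/8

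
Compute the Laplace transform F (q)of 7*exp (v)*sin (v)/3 7/ (3*( (q - 1)^2 + 1))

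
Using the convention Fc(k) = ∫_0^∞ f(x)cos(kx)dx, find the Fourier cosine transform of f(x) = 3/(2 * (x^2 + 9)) pi * exp(-3 * k)/4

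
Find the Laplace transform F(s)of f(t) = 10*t 10/s^2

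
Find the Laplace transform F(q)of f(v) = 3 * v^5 360/q^6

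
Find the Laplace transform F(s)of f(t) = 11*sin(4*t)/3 44/(3*(s^2 + 16))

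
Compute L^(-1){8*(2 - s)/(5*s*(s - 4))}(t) -8*exp(2*t)*cosh(2*t)/5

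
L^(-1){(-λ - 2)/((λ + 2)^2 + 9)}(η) -exp(-2 * η) * cos(3 * η)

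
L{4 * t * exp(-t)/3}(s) 4/(3 * (s + 1)^2)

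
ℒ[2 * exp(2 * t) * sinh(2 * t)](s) 4/(s * (s - 4) ) 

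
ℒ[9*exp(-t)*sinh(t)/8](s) 9/(8*s*(s+2))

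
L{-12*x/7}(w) -12/(7*w^2)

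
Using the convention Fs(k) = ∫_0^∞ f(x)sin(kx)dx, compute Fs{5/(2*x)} 5*pi/4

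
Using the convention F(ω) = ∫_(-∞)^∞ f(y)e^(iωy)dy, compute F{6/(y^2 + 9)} 2 * pi * exp(-3 * Abs(ω))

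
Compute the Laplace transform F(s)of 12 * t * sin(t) 24 * s/(s^2 + 1)^2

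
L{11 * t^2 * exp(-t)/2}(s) 11/(s + 1)^3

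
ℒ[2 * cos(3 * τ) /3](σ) 2 * σ/(3 * (σ^2+9) ) 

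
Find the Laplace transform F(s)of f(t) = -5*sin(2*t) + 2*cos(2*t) 2*s/(s^2 + 4) - 10/(s^2 + 4)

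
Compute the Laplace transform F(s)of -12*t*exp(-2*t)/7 -12/(7*(s + 2)^2)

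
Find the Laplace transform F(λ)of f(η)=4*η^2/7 8/(7*λ^3)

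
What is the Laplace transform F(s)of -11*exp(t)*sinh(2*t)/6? -11/(3*(s - 1)^2 - 12)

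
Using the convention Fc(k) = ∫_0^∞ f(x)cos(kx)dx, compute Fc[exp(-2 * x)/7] 2/(7 * (k^2 + 4))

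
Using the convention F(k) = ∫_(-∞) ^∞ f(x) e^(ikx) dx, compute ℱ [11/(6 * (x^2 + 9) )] 11 * pi * exp(-3 * Abs(k) ) /18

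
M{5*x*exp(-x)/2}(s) 5*gamma(s+1)/2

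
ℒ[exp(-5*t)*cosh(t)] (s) (s + 5)/((s + 5)^2 - 1)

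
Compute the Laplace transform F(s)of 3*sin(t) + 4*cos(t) 4*s/(s^2 + 1) + 3/(s^2 + 1)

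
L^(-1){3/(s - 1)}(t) 3*exp(t)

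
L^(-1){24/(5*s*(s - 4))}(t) 12*exp(2*t)*sinh(2*t)/5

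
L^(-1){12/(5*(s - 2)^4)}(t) 2*t^3*exp(2*t)/5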